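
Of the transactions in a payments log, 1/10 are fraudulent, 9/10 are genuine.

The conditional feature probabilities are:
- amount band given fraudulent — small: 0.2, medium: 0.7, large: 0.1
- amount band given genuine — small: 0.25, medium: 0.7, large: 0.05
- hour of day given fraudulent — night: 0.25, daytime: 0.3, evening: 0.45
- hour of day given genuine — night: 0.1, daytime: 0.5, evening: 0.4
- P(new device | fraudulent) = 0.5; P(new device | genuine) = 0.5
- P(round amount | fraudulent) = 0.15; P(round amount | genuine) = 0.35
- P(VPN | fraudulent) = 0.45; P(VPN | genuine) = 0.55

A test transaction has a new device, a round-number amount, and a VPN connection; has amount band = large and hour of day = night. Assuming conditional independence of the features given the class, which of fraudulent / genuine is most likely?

fraudulent: 0.1 × 0.1 × 0.25 × 0.5 × 0.15 × 0.45 = 0.000084375
genuine: 0.9 × 0.05 × 0.1 × 0.5 × 0.35 × 0.55 = 0.000433125
Highest score → genuine.

genuine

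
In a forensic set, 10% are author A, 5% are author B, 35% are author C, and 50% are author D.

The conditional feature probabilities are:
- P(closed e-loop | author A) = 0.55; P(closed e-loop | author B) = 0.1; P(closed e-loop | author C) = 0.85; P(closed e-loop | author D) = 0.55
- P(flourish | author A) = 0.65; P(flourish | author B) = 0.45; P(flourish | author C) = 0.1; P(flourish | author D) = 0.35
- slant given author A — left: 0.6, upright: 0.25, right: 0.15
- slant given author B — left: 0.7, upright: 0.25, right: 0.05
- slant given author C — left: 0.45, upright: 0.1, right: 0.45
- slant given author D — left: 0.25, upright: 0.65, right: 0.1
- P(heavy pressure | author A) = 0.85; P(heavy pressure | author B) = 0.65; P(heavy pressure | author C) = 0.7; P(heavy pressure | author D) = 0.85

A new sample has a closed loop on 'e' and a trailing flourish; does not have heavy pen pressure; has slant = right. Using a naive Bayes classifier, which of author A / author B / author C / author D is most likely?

author A: 0.1 × 0.55 × 0.65 × 0.15 × (1−0.85) = 0.000804375
author B: 0.05 × 0.1 × 0.45 × 0.05 × (1−0.65) = 0.000039375
author C: 0.35 × 0.85 × 0.1 × 0.45 × (1−0.7) = 0.00401625
author D: 0.5 × 0.55 × 0.35 × 0.1 × (1−0.85) = 0.00144375
Highest score → author C.

author C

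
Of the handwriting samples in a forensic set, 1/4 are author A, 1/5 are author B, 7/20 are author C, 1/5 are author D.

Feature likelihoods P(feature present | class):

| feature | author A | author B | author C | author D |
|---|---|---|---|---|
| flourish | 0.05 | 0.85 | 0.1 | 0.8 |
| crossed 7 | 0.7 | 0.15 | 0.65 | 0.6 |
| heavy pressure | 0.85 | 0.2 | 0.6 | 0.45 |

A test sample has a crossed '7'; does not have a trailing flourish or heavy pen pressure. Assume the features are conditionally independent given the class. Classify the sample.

author A: 0.25 × (1−0.05) × 0.7 × (1−0.85) = 0.0249375
author B: 0.2 × (1−0.85) × 0.15 × (1−0.2) = 0.0036
author C: 0.35 × (1−0.1) × 0.65 × (1−0.6) = 0.0819
author D: 0.2 × (1−0.8) × 0.6 × (1−0.45) = 0.0132
Highest score → author C.

author C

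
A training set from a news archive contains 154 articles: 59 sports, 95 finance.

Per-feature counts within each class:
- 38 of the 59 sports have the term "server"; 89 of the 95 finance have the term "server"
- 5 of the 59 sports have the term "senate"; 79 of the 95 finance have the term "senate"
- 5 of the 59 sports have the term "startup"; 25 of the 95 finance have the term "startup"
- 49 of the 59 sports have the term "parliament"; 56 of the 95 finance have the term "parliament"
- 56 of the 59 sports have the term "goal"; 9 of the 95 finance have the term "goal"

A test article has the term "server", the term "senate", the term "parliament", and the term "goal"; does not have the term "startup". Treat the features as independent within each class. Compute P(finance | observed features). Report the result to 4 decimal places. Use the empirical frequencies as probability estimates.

sports: (59/154) × (38/59) × (5/59) × (54/59) × (49/59) × (56/59) ≈ 0.015087
finance: (95/154) × (89/95) × (79/95) × (70/95) × (56/95) × (9/95) ≈ 0.0197756
P(finance | x) = 0.0197756 / 0.0348626 ≈ 0.5672

0.5672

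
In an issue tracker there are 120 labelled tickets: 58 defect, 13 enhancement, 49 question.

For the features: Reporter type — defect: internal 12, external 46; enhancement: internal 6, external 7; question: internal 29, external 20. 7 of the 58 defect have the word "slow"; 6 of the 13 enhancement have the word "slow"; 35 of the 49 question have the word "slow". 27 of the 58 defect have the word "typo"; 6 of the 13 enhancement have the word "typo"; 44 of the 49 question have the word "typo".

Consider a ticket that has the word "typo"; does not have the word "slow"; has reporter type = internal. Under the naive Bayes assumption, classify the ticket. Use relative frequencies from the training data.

defect: (58/120) × (12/58) × (51/58) × (27/58) ≈ 0.0409334
enhancement: (13/120) × (6/13) × (7/13) × (6/13) ≈ 0.012426
question: (49/120) × (29/49) × (14/49) × (44/49) ≈ 0.0620019
Highest score → question.

question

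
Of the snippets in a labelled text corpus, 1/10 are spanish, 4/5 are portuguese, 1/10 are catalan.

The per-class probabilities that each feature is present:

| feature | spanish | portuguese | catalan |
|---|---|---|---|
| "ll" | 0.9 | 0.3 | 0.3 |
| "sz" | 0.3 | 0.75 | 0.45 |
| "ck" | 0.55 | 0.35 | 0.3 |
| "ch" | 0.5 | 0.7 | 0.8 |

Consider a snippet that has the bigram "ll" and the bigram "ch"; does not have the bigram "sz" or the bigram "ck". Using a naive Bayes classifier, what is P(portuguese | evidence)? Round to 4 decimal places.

0.5383

spanish: 0.1 × 0.9 × (1−0.3) × (1−0.55) × 0.5 = 0.014175
portuguese: 0.8 × 0.3 × (1−0.75) × (1−0.35) × 0.7 = 0.0273
catalan: 0.1 × 0.3 × (1−0.45) × (1−0.3) × 0.8 = 0.00924
P(portuguese | x) = 0.0273 / 0.050715 ≈ 0.5383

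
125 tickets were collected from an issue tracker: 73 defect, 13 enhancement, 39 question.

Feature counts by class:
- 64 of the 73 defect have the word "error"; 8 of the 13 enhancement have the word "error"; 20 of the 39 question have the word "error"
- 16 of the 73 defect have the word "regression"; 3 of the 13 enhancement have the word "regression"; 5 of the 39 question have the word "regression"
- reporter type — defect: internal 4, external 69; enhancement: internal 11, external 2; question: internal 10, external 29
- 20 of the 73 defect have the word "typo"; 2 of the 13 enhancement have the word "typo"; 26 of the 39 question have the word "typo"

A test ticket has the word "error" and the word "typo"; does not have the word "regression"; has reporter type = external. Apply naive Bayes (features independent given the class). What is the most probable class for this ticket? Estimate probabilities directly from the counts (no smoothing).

defect

defect: (73/125) × (64/73) × (57/73) × (69/73) × (20/73) ≈ 0.103527
enhancement: (13/125) × (8/13) × (10/13) × (2/13) × (2/13) ≈ 0.00116523
question: (39/125) × (20/39) × (34/39) × (29/39) × (26/39) ≈ 0.0691475
Highest score → defect.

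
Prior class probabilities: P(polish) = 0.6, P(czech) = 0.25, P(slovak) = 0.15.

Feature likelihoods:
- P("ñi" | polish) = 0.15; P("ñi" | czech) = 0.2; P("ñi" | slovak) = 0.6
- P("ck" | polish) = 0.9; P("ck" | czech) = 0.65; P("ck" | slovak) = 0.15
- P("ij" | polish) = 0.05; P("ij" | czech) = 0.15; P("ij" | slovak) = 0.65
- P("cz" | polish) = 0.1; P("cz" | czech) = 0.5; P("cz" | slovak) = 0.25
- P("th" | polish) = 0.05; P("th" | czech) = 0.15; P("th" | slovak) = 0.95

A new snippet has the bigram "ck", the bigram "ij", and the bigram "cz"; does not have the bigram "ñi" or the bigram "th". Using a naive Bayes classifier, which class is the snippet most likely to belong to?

polish: 0.6 × (1−0.15) × 0.9 × 0.05 × 0.1 × (1−0.05) = 0.00218025
czech: 0.25 × (1−0.2) × 0.65 × 0.15 × 0.5 × (1−0.15) = 0.0082875
slovak: 0.15 × (1−0.6) × 0.15 × 0.65 × 0.25 × (1−0.95) = 0.000073125
Highest score → czech.

czech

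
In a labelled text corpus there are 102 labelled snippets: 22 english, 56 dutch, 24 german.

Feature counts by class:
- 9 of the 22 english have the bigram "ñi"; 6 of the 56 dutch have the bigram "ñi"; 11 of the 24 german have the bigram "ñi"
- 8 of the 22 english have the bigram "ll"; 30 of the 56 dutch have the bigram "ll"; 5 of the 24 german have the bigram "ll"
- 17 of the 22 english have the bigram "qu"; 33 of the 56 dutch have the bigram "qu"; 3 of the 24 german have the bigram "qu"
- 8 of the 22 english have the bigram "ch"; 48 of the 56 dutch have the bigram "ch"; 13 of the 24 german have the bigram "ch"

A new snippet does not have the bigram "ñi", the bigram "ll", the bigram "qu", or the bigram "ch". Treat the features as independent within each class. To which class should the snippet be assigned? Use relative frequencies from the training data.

english: (22/102) × (13/22) × (14/22) × (5/22) × (14/22) ≈ 0.0117301
dutch: (56/102) × (50/56) × (26/56) × (23/56) × (8/56) ≈ 0.0133536
german: (24/102) × (13/24) × (19/24) × (21/24) × (11/24) ≈ 0.0404646
Highest score → german.

german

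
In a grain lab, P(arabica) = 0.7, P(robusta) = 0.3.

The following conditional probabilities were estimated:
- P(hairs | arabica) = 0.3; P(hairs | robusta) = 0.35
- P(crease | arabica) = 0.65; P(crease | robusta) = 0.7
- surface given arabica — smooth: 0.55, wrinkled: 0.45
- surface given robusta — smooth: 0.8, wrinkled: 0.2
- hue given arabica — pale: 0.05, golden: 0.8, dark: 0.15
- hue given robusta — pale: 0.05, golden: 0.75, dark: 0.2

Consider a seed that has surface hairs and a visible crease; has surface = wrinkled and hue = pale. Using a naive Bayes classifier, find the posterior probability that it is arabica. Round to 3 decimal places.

arabica: 0.7 × 0.3 × 0.65 × 0.45 × 0.05 = 0.00307125
robusta: 0.3 × 0.35 × 0.7 × 0.2 × 0.05 = 0.000735
P(arabica | x) = 0.00307125 / 0.00380625 ≈ 0.807

0.807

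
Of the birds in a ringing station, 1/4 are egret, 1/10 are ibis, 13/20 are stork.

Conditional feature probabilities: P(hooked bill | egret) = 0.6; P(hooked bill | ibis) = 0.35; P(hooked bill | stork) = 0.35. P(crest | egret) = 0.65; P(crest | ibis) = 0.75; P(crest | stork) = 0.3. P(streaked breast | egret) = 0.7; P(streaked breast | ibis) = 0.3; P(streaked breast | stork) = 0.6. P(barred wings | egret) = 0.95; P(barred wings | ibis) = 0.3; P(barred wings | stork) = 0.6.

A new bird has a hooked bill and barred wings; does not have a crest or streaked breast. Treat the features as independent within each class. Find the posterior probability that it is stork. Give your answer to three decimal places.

egret: 0.25 × 0.6 × (1−0.65) × (1−0.7) × 0.95 = 0.0149625
ibis: 0.1 × 0.35 × (1−0.75) × (1−0.3) × 0.3 = 0.0018375
stork: 0.65 × 0.35 × (1−0.3) × (1−0.6) × 0.6 = 0.03822
P(stork | x) = 0.03822 / 0.05502 ≈ 0.695

0.695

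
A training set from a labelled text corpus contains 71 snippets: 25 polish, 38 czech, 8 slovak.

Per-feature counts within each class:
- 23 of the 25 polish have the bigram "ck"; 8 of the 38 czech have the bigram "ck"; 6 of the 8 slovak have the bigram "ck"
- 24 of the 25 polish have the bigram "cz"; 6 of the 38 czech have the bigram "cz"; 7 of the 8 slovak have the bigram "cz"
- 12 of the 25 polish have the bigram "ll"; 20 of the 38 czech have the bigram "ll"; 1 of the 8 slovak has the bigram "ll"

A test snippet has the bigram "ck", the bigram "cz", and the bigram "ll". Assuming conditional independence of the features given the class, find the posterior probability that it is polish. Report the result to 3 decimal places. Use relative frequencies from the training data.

polish: (25/71) × (23/25) × (24/25) × (12/25) ≈ 0.149273
czech: (38/71) × (8/38) × (6/38) × (20/38) ≈ 0.00936366
slovak: (8/71) × (6/8) × (7/8) × (1/8) ≈ 0.00924296
P(polish | x) = 0.149273 / 0.16787962 ≈ 0.889

0.889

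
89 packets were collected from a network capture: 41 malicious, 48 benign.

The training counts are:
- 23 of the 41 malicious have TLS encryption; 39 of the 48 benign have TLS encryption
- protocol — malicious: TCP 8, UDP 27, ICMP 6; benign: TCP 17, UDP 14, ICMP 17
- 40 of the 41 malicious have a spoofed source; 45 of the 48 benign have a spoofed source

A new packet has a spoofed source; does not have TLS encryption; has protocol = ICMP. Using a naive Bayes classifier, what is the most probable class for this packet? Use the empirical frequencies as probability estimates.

malicious: (41/89) × (18/41) × (6/41) × (40/41) ≈ 0.0288753
benign: (48/89) × (9/48) × (17/48) × (45/48) ≈ 0.0335762
Highest score → benign.

benign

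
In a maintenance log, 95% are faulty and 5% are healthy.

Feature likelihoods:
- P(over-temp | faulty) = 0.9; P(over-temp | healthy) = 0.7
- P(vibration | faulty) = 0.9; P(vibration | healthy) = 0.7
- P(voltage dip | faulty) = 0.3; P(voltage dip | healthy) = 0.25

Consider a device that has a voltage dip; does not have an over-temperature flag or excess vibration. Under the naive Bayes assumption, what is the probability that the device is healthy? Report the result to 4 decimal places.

0.2830

faulty: 0.95 × (1−0.9) × (1−0.9) × 0.3 = 0.00285
healthy: 0.05 × (1−0.7) × (1−0.7) × 0.25 = 0.001125
P(healthy | x) = 0.001125 / 0.003975 ≈ 0.2830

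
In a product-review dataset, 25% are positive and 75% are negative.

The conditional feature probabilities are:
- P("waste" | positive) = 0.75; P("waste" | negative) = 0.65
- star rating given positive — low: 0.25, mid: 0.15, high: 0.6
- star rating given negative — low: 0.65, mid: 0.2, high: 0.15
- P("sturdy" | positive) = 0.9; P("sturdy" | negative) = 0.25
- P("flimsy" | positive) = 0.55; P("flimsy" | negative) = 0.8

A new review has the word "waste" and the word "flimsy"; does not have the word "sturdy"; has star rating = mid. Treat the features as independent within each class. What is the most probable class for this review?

positive: 0.25 × 0.75 × 0.15 × (1−0.9) × 0.55 = 0.001546875
negative: 0.75 × 0.65 × 0.2 × (1−0.25) × 0.8 = 0.0585
Highest score → negative.

negative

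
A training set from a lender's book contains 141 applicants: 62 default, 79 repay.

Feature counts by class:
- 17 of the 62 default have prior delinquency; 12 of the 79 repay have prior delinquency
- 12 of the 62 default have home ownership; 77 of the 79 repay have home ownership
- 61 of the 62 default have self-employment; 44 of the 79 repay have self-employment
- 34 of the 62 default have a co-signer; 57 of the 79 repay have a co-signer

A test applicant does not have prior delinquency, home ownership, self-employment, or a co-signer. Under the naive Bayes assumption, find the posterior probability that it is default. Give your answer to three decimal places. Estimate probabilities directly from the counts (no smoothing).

0.558

default: (62/141) × (45/62) × (50/62) × (1/62) × (28/62) ≈ 0.00187476
repay: (79/141) × (67/79) × (2/79) × (35/79) × (22/79) ≈ 0.00148421
P(default | x) = 0.00187476 / 0.00335897 ≈ 0.558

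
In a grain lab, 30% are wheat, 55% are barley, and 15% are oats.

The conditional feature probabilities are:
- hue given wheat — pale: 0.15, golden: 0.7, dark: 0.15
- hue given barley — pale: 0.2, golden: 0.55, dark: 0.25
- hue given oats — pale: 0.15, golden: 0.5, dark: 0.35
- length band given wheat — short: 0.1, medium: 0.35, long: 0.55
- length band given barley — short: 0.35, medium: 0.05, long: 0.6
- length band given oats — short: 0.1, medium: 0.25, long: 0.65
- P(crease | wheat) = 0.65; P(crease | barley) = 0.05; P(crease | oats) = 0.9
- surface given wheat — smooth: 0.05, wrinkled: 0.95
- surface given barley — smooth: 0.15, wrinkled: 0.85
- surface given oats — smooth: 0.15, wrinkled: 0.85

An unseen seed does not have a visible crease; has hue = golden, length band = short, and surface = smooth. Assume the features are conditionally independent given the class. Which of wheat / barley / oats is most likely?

barley

wheat: 0.3 × 0.7 × 0.1 × (1−0.65) × 0.05 = 0.0003675
barley: 0.55 × 0.55 × 0.35 × (1−0.05) × 0.15 = 0.0150871875
oats: 0.15 × 0.5 × 0.1 × (1−0.9) × 0.15 = 0.0001125
Highest score → barley.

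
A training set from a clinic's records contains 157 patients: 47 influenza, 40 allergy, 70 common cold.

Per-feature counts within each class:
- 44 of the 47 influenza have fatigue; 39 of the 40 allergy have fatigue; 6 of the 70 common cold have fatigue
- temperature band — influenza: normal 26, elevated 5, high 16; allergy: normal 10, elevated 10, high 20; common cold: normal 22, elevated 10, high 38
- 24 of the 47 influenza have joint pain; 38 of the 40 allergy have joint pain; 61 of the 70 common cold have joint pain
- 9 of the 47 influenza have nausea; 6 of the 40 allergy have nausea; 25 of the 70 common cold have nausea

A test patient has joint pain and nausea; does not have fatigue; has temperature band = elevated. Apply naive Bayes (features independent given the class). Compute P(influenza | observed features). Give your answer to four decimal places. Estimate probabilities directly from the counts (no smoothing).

influenza: (47/157) × (3/47) × (5/47) × (24/47) × (9/47) ≈ 0.00019877
allergy: (40/157) × (1/40) × (10/40) × (38/40) × (6/40) ≈ 0.000226911
common cold: (70/157) × (64/70) × (10/70) × (61/70) × (25/70) ≈ 0.0181241
P(influenza | x) = 0.00019877 / 0.018549781 ≈ 0.0107

0.0107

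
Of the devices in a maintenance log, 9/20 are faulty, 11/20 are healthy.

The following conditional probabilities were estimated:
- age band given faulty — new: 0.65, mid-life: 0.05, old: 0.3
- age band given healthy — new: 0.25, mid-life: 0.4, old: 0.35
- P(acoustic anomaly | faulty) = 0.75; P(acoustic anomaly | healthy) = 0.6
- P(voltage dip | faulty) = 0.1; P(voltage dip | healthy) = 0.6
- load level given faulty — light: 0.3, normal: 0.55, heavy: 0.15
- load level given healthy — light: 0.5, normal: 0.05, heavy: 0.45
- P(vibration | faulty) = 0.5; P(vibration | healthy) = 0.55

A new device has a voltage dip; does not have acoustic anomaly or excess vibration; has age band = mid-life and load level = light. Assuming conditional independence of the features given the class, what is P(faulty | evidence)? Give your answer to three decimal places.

faulty: 0.45 × 0.05 × (1−0.75) × 0.1 × 0.3 × (1−0.5) = 0.000084375
healthy: 0.55 × 0.4 × (1−0.6) × 0.6 × 0.5 × (1−0.55) = 0.01188
P(faulty | x) = 0.000084375 / 0.011964375 ≈ 0.007

0.007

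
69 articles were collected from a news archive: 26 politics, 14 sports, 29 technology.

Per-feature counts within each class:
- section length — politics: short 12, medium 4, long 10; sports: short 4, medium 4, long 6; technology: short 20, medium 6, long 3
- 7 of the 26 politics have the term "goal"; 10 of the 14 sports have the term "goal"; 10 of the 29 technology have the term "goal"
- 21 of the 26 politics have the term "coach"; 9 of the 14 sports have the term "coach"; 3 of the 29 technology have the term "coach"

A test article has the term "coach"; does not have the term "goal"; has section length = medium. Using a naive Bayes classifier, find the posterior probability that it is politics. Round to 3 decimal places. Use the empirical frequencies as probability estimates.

0.674

politics: (26/69) × (4/26) × (19/26) × (21/26) ≈ 0.0342166
sports: (14/69) × (4/14) × (4/14) × (9/14) ≈ 0.0106477
technology: (29/69) × (6/29) × (19/29) × (3/29) ≈ 0.0058936
P(politics | x) = 0.0342166 / 0.0507579 ≈ 0.674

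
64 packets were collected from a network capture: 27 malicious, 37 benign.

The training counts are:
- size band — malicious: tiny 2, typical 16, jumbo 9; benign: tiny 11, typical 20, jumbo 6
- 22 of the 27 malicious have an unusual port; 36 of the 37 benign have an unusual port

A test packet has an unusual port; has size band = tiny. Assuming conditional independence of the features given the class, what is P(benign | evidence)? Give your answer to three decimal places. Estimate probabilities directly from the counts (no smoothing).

malicious: (27/64) × (2/27) × (22/27) ≈ 0.025463
benign: (37/64) × (11/37) × (36/37) ≈ 0.16723
P(benign | x) = 0.16723 / 0.192693 ≈ 0.868

0.868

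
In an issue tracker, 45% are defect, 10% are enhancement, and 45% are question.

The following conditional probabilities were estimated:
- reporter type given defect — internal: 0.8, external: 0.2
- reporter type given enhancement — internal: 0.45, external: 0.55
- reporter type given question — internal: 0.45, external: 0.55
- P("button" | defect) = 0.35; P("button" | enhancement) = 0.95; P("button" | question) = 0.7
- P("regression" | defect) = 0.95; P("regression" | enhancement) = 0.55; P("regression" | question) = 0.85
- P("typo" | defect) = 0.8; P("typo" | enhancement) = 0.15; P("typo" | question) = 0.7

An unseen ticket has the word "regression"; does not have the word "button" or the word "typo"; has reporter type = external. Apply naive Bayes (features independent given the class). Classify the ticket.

question

defect: 0.45 × 0.2 × (1−0.35) × 0.95 × (1−0.8) = 0.011115
enhancement: 0.1 × 0.55 × (1−0.95) × 0.55 × (1−0.15) = 0.001285625
question: 0.45 × 0.55 × (1−0.7) × 0.85 × (1−0.7) = 0.01893375
Highest score → question.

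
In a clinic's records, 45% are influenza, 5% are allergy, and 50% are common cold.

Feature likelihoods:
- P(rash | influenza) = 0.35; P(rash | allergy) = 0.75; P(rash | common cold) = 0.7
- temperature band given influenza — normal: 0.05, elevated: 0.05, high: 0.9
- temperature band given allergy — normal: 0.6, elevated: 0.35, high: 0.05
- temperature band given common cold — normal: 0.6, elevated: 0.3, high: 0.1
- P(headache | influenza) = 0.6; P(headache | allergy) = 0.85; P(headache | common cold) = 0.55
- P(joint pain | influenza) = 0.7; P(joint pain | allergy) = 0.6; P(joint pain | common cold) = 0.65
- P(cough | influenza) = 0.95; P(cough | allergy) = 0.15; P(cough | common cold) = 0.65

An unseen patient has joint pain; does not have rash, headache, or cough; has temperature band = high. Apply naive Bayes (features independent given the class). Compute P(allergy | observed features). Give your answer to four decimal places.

influenza: 0.45 × (1−0.35) × 0.9 × (1−0.6) × 0.7 × (1−0.95) = 0.0036855
allergy: 0.05 × (1−0.75) × 0.05 × (1−0.85) × 0.6 × (1−0.15) = 0.0000478125
common cold: 0.5 × (1−0.7) × 0.1 × (1−0.55) × 0.65 × (1−0.65) = 0.001535625
P(allergy | x) = 0.0000478125 / 0.0052689375 ≈ 0.0091

0.0091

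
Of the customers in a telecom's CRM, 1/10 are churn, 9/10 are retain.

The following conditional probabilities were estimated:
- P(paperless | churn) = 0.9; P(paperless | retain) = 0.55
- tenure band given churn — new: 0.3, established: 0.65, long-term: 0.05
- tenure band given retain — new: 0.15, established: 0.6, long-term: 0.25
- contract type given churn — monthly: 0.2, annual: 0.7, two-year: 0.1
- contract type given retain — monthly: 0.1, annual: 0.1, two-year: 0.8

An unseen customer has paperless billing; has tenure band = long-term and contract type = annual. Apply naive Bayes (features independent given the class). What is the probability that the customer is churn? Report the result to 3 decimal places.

0.203

churn: 0.1 × 0.9 × 0.05 × 0.7 = 0.00315
retain: 0.9 × 0.55 × 0.25 × 0.1 = 0.012375
P(churn | x) = 0.00315 / 0.015525 ≈ 0.203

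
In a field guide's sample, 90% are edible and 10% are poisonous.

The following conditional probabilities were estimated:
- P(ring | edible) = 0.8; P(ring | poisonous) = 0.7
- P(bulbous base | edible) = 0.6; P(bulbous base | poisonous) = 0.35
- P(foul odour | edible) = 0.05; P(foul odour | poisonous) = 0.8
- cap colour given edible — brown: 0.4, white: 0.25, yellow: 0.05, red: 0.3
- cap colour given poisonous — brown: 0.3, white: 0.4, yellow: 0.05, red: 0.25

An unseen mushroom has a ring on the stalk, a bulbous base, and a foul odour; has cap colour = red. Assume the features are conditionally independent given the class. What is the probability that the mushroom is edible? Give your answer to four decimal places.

edible: 0.9 × 0.8 × 0.6 × 0.05 × 0.3 = 0.00648
poisonous: 0.1 × 0.7 × 0.35 × 0.8 × 0.25 = 0.0049
P(edible | x) = 0.00648 / 0.01138 ≈ 0.5694

0.5694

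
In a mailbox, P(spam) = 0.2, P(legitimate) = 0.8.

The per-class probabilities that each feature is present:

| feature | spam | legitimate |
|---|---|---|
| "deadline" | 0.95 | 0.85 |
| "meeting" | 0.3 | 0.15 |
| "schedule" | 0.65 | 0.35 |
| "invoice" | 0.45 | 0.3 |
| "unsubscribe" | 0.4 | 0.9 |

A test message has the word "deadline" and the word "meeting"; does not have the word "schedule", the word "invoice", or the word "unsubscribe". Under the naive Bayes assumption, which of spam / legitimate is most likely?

spam

spam: 0.2 × 0.95 × 0.3 × (1−0.65) × (1−0.45) × (1−0.4) = 0.0065835
legitimate: 0.8 × 0.85 × 0.15 × (1−0.35) × (1−0.3) × (1−0.9) = 0.004641
Highest score → spam.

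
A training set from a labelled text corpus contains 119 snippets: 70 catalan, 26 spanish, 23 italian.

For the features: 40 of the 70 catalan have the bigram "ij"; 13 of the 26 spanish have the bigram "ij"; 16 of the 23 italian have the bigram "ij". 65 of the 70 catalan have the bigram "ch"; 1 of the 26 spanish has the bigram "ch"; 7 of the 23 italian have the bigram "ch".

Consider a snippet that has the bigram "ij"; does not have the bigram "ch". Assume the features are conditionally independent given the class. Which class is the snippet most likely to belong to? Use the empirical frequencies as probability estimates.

catalan: (70/119) × (40/70) × (5/70) ≈ 0.0240096
spanish: (26/119) × (13/26) × (25/26) ≈ 0.105042
italian: (23/119) × (16/23) × (16/23) ≈ 0.0935331
Highest score → spanish.

spanish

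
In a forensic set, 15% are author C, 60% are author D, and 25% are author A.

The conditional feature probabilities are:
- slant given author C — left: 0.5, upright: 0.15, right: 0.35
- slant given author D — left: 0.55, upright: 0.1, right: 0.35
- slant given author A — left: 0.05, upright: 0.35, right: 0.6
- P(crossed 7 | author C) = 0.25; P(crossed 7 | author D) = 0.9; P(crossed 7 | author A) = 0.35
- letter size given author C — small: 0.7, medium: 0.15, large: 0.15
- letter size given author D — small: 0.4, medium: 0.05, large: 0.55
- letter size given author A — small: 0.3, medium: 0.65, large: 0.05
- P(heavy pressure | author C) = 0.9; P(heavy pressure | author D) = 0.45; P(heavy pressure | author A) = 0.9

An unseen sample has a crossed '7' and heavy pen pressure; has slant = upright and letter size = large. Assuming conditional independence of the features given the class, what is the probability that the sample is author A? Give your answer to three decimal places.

0.089

author C: 0.15 × 0.15 × 0.25 × 0.15 × 0.9 = 0.000759375
author D: 0.6 × 0.1 × 0.9 × 0.55 × 0.45 = 0.013365
author A: 0.25 × 0.35 × 0.35 × 0.05 × 0.9 = 0.001378125
P(author A | x) = 0.001378125 / 0.0155025 ≈ 0.089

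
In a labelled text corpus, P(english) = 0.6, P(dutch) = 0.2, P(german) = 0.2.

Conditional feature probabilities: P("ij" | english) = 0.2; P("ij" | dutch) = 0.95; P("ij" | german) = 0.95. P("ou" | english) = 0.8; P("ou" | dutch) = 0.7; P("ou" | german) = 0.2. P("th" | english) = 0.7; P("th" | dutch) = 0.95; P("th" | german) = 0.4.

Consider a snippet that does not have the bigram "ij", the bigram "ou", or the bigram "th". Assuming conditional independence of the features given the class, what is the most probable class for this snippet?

english: 0.6 × (1−0.2) × (1−0.8) × (1−0.7) = 0.0288
dutch: 0.2 × (1−0.95) × (1−0.7) × (1−0.95) = 0.00015
german: 0.2 × (1−0.95) × (1−0.2) × (1−0.4) = 0.0048
Highest score → english.

english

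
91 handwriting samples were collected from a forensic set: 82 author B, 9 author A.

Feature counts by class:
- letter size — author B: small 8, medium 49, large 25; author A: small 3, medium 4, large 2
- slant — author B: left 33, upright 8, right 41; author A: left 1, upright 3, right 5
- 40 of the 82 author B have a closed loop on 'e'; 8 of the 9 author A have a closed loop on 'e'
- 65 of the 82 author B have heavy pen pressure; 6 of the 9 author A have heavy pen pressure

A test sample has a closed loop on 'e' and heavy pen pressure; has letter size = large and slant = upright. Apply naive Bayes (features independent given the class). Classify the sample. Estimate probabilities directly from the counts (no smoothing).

author B: (82/91) × (25/82) × (8/82) × (40/82) × (65/82) ≈ 0.0103638
author A: (9/91) × (2/9) × (3/9) × (8/9) × (6/9) ≈ 0.00434134
Highest score → author B.

author B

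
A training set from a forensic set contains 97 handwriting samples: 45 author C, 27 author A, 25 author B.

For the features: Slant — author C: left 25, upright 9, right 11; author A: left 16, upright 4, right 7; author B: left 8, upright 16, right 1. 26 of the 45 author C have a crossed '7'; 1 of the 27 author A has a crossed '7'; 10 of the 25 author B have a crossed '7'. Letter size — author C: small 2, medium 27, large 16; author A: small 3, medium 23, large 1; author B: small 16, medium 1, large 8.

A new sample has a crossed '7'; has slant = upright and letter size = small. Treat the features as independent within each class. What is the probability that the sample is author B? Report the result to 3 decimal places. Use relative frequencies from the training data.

author C: (45/97) × (9/45) × (26/45) × (2/45) ≈ 0.00238259
author A: (27/97) × (4/27) × (1/27) × (3/27) ≈ 0.0001697
author B: (25/97) × (16/25) × (10/25) × (16/25) ≈ 0.0422268
P(author B | x) = 0.0422268 / 0.04477909 ≈ 0.943

0.943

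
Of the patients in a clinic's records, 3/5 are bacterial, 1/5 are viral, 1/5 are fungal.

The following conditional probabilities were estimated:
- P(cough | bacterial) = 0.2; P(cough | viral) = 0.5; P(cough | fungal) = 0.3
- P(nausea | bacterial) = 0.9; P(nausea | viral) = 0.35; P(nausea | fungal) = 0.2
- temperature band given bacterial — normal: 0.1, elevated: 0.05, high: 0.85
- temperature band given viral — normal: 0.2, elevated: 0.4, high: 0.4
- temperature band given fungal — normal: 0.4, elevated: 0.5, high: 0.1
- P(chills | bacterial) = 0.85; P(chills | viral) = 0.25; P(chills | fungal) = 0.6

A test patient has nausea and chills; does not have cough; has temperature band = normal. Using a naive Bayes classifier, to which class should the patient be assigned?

bacterial: 0.6 × (1−0.2) × 0.9 × 0.1 × 0.85 = 0.03672
viral: 0.2 × (1−0.5) × 0.35 × 0.2 × 0.25 = 0.00175
fungal: 0.2 × (1−0.3) × 0.2 × 0.4 × 0.6 = 0.00672
Highest score → bacterial.

bacterial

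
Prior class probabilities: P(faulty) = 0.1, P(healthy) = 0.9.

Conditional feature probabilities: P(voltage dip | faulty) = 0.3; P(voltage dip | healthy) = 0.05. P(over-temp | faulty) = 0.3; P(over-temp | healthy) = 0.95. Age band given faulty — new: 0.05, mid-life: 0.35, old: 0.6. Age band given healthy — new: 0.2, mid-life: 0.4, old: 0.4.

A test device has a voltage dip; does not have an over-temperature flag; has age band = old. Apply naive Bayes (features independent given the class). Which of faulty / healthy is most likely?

faulty

faulty: 0.1 × 0.3 × (1−0.3) × 0.6 = 0.0126
healthy: 0.9 × 0.05 × (1−0.95) × 0.4 = 0.0009
Highest score → faulty.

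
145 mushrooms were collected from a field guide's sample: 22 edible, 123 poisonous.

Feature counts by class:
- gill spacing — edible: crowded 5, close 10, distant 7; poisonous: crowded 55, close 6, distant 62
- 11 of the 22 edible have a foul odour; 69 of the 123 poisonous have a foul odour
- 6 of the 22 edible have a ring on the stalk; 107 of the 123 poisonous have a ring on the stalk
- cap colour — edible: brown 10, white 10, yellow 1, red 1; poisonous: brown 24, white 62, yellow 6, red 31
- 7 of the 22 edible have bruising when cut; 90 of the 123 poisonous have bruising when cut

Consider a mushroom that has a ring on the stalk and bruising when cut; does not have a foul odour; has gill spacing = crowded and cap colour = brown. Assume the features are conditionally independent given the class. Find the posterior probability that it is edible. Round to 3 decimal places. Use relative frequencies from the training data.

0.032

edible: (22/145) × (5/22) × (11/22) × (6/22) × (10/22) × (7/22) ≈ 0.000680069
poisonous: (123/145) × (55/123) × (54/123) × (107/123) × (24/123) × (90/123) ≈ 0.0206826
P(edible | x) = 0.000680069 / 0.021362669 ≈ 0.032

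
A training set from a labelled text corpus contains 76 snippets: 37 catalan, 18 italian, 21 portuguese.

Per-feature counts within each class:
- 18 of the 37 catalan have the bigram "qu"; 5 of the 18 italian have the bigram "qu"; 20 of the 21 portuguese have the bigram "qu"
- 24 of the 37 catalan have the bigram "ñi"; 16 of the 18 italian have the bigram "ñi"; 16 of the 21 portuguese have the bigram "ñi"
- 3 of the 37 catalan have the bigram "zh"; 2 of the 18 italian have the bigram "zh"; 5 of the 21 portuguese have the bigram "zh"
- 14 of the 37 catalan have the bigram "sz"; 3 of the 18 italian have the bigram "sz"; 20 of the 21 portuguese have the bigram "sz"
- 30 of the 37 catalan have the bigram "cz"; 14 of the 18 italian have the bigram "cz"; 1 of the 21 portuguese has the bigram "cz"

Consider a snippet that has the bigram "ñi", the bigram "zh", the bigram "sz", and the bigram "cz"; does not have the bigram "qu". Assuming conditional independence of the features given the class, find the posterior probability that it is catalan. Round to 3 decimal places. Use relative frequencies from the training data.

0.637

catalan: (37/76) × (19/37) × (24/37) × (3/37) × (14/37) × (30/37) ≈ 0.0040338
italian: (18/76) × (13/18) × (16/18) × (2/18) × (3/18) × (14/18) ≈ 0.00218997
portuguese: (21/76) × (1/21) × (16/21) × (5/21) × (20/21) × (1/21) ≈ 0.00010825
P(catalan | x) = 0.0040338 / 0.00633202 ≈ 0.637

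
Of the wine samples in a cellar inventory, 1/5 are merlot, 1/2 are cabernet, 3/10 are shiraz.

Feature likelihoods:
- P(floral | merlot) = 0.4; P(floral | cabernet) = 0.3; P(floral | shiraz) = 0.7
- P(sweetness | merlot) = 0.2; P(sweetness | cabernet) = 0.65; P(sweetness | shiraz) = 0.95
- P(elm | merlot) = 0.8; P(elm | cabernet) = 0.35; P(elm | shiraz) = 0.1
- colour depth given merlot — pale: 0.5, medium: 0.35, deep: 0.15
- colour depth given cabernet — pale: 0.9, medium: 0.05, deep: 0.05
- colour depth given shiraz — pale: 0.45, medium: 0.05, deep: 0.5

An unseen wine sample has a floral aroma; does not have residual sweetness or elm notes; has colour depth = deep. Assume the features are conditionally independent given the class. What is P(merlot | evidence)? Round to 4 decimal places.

merlot: 0.2 × 0.4 × (1−0.2) × (1−0.8) × 0.15 = 0.00192
cabernet: 0.5 × 0.3 × (1−0.65) × (1−0.35) × 0.05 = 0.00170625
shiraz: 0.3 × 0.7 × (1−0.95) × (1−0.1) × 0.5 = 0.004725
P(merlot | x) = 0.00192 / 0.00835125 ≈ 0.2299

0.2299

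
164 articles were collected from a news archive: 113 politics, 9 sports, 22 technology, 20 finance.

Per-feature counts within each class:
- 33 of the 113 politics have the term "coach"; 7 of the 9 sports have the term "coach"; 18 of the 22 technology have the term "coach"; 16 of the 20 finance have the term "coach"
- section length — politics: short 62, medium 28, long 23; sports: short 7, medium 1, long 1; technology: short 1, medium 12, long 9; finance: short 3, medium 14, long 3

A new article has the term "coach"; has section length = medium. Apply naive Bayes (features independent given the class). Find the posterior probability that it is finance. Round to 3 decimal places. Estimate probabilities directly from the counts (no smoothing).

politics: (113/164) × (33/113) × (28/113) ≈ 0.0498597
sports: (9/164) × (7/9) × (1/9) ≈ 0.00474255
technology: (22/164) × (18/22) × (12/22) ≈ 0.059867
finance: (20/164) × (16/20) × (14/20) ≈ 0.0682927
P(finance | x) = 0.0682927 / 0.18276195 ≈ 0.374

0.374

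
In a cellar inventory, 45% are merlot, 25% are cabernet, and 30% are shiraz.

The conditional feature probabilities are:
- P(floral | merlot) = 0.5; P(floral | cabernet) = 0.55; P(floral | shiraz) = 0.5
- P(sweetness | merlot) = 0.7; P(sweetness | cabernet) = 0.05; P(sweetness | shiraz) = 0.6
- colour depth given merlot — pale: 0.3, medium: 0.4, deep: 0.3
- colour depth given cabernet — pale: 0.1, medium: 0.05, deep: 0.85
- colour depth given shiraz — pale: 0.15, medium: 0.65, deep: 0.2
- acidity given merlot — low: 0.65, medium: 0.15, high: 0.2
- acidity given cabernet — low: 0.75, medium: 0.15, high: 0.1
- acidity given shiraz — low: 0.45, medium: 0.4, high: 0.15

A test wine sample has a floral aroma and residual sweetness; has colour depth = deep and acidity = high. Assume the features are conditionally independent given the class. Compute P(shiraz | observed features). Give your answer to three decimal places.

0.212

merlot: 0.45 × 0.5 × 0.7 × 0.3 × 0.2 = 0.00945
cabernet: 0.25 × 0.55 × 0.05 × 0.85 × 0.1 = 0.000584375
shiraz: 0.3 × 0.5 × 0.6 × 0.2 × 0.15 = 0.0027
P(shiraz | x) = 0.0027 / 0.012734375 ≈ 0.212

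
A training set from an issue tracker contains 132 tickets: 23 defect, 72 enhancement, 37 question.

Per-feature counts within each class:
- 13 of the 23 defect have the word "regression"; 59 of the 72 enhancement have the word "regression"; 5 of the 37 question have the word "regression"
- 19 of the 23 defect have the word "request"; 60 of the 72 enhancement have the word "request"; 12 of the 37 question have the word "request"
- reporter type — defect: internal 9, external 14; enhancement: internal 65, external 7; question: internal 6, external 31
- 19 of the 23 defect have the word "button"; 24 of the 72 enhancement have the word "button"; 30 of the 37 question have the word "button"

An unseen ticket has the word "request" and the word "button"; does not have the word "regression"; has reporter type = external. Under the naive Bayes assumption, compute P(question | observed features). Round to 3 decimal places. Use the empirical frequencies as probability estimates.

0.610

defect: (23/132) × (10/23) × (19/23) × (14/23) × (19/23) ≈ 0.0314686
enhancement: (72/132) × (13/72) × (60/72) × (7/72) × (24/72) ≈ 0.0026597
question: (37/132) × (32/37) × (12/37) × (31/37) × (30/37) ≈ 0.0534115
P(question | x) = 0.0534115 / 0.0875398 ≈ 0.610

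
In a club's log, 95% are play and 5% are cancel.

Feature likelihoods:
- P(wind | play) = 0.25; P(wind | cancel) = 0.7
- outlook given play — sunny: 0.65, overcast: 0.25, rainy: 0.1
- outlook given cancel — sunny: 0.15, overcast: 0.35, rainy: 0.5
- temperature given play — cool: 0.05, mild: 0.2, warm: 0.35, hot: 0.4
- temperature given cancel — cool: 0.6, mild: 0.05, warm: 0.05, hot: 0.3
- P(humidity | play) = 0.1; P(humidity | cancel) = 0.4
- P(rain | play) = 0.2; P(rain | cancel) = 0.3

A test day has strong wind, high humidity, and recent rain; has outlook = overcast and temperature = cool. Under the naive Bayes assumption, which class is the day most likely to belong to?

play: 0.95 × 0.25 × 0.25 × 0.05 × 0.1 × 0.2 = 0.000059375
cancel: 0.05 × 0.7 × 0.35 × 0.6 × 0.4 × 0.3 = 0.000882
Highest score → cancel.

cancel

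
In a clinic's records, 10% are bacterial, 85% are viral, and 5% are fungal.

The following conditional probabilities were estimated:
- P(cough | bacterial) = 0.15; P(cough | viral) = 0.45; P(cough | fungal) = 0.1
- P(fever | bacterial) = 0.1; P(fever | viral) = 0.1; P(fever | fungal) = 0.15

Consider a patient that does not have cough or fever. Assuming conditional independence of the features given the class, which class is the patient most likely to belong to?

bacterial: 0.1 × (1−0.15) × (1−0.1) = 0.0765
viral: 0.85 × (1−0.45) × (1−0.1) = 0.42075
fungal: 0.05 × (1−0.1) × (1−0.15) = 0.03825
Highest score → viral.

viral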